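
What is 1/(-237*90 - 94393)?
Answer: -1/115723 ≈ -8.6413e-6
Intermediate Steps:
1/(-237*90 - 94393) = 1/(-21330 - 94393) = 1/(-115723) = -1/115723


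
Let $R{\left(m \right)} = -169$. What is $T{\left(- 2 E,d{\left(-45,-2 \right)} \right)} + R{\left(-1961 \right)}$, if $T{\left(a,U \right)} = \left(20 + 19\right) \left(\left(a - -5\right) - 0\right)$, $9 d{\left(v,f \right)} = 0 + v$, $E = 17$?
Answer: $-1300$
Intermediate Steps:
$d{\left(v,f \right)} = \frac{v}{9}$ ($d{\left(v,f \right)} = \frac{0 + v}{9} = \frac{v}{9}$)
$T{\left(a,U \right)} = 195 + 39 a$ ($T{\left(a,U \right)} = 39 \left(\left(a + 5\right) + 0\right) = 39 \left(\left(5 + a\right) + 0\right) = 39 \left(5 + a\right) = 195 + 39 a$)
$T{\left(- 2 E,d{\left(-45,-2 \right)} \right)} + R{\left(-1961 \right)} = \left(195 + 39 \left(\left(-2\right) 17\right)\right) - 169 = \left(195 + 39 \left(-34\right)\right) - 169 = \left(195 - 1326\right) - 169 = -1131 - 169 = -1300$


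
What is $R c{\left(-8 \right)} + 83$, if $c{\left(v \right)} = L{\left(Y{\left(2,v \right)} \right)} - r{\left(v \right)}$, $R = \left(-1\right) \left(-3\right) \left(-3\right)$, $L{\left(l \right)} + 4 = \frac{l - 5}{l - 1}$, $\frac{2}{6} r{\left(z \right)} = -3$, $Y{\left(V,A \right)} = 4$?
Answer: $41$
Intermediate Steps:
$r{\left(z \right)} = -9$ ($r{\left(z \right)} = 3 \left(-3\right) = -9$)
$L{\left(l \right)} = -4 + \frac{-5 + l}{-1 + l}$ ($L{\left(l \right)} = -4 + \frac{l - 5}{l - 1} = -4 + \frac{-5 + l}{-1 + l}$)
$R = -9$ ($R = 3 \left(-3\right) = -9$)
$c{\left(v \right)} = \frac{14}{3}$ ($c{\left(v \right)} = \frac{-1 - 12}{-1 + 4} - -9 = \frac{-1 - 12}{3} + 9 = \frac{1}{3} \left(-13\right) + 9 = - \frac{13}{3} + 9 = \frac{14}{3}$)
$R c{\left(-8 \right)} + 83 = \left(-9\right) \frac{14}{3} + 83 = -42 + 83 = 41$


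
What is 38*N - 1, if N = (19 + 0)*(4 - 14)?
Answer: -7221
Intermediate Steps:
N = -190 (N = 19*(-10) = -190)
38*N - 1 = 38*(-190) - 1 = -7220 - 1 = -7221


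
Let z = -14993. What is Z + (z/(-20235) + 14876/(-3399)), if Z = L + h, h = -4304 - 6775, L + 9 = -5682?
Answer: -384556647901/22926255 ≈ -16774.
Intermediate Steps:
L = -5691 (L = -9 - 5682 = -5691)
h = -11079
Z = -16770 (Z = -5691 - 11079 = -16770)
Z + (z/(-20235) + 14876/(-3399)) = -16770 + (-14993/(-20235) + 14876/(-3399)) = -16770 + (-14993*(-1/20235) + 14876*(-1/3399)) = -16770 + (14993/20235 - 14876/3399) = -16770 - 83351551/22926255 = -384556647901/22926255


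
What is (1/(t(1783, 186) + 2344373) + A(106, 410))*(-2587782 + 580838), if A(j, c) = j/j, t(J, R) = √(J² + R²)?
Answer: -2757583148548166312/1374020387361 + 501736*√3213685/1374020387361 ≈ -2.0069e+6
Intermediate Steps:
A(j, c) = 1
(1/(t(1783, 186) + 2344373) + A(106, 410))*(-2587782 + 580838) = (1/(√(1783² + 186²) + 2344373) + 1)*(-2587782 + 580838) = (1/(√(3179089 + 34596) + 2344373) + 1)*(-2006944) = (1/(√3213685 + 2344373) + 1)*(-2006944) = (1/(2344373 + √3213685) + 1)*(-2006944) = (1 + 1/(2344373 + √3213685))*(-2006944) = -2006944 - 2006944/(2344373 + √3213685)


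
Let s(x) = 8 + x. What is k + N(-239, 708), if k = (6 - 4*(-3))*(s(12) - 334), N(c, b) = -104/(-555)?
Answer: -3136756/555 ≈ -5651.8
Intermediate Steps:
N(c, b) = 104/555 (N(c, b) = -104*(-1/555) = 104/555)
k = -5652 (k = (6 - 4*(-3))*((8 + 12) - 334) = (6 + 12)*(20 - 334) = 18*(-314) = -5652)
k + N(-239, 708) = -5652 + 104/555 = -3136756/555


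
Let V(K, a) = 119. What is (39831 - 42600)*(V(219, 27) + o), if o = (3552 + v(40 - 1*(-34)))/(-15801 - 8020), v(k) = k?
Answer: -1119891591/3403 ≈ -3.2909e+5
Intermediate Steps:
o = -518/3403 (o = (3552 + (40 - 1*(-34)))/(-15801 - 8020) = (3552 + (40 + 34))/(-23821) = (3552 + 74)*(-1/23821) = 3626*(-1/23821) = -518/3403 ≈ -0.15222)
(39831 - 42600)*(V(219, 27) + o) = (39831 - 42600)*(119 - 518/3403) = -2769*404439/3403 = -1119891591/3403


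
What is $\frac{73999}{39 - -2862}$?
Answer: $\frac{73999}{2901} \approx 25.508$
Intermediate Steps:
$\frac{73999}{39 - -2862} = \frac{73999}{39 + 2862} = \frac{73999}{2901}$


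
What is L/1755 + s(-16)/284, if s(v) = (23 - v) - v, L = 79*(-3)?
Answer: 9739/166140 ≈ 0.058619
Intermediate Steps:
L = -237
s(v) = 23 - 2*v
L/1755 + s(-16)/284 = -237/1755 + (23 - 2*(-16))/284 = -237*1/1755 + (23 + 32)*(1/284) = -79/585 + 55*(1/284) = -79/585 + 55/284 = 9739/166140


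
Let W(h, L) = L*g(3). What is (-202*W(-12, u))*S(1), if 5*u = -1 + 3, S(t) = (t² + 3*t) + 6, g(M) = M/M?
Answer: -808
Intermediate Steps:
g(M) = 1
S(t) = 6 + t² + 3*t
u = ⅖ (u = (-1 + 3)/5 = (⅕)*2 = ⅖ ≈ 0.40000)
W(h, L) = L (W(h, L) = L*1 = L)
(-202*W(-12, u))*S(1) = (-202*⅖)*(6 + 1² + 3*1) = -404*(6 + 1 + 3)/5 = -404/5*10 = -808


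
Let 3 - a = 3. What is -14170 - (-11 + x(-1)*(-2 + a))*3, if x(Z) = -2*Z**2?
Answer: -14149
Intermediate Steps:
a = 0 (a = 3 - 1*3 = 3 - 3 = 0)
-14170 - (-11 + x(-1)*(-2 + a))*3 = -14170 - (-11 + (-2*(-1)**2)*(-2 + 0))*3 = -14170 - (-11 - 2*1*(-2))*3 = -14170 - (-11 - 2*(-2))*3 = -14170 - (-11 + 4)*3 = -14170 - (-7)*3 = -14170 - 1*(-21) = -14170 + 21 = -14149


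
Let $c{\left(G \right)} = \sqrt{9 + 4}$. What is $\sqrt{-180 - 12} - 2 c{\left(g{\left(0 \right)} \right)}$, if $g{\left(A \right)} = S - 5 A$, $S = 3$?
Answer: $- 2 \sqrt{13} + 8 i \sqrt{3} \approx -7.2111 + 13.856 i$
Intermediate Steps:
$g{\left(A \right)} = 3 - 5 A$
$c{\left(G \right)} = \sqrt{13}$
$\sqrt{-180 - 12} - 2 c{\left(g{\left(0 \right)} \right)} = \sqrt{-180 - 12} - 2 \sqrt{13} = \sqrt{-192} - 2 \sqrt{13} = 8 i \sqrt{3} - 2 \sqrt{13} = - 2 \sqrt{13} + 8 i \sqrt{3}$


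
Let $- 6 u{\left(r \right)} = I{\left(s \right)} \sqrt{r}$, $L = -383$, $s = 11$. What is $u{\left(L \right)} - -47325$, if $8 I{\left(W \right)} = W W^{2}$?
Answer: $47325 - \frac{1331 i \sqrt{383}}{48} \approx 47325.0 - 542.67 i$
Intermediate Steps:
$I{\left(W \right)} = \frac{W^{3}}{8}$ ($I{\left(W \right)} = \frac{W W^{2}}{8} = \frac{W^{3}}{8}$)
$u{\left(r \right)} = - \frac{1331 \sqrt{r}}{48}$ ($u{\left(r \right)} = - \frac{\frac{11^{3}}{8} \sqrt{r}}{6} = - \frac{\frac{1}{8} \cdot 1331 \sqrt{r}}{6} = - \frac{\frac{1331}{8} \sqrt{r}}{6} = - \frac{1331 \sqrt{r}}{48}$)
$u{\left(L \right)} - -47325 = - \frac{1331 \sqrt{-383}}{48} - -47325 = - \frac{1331 i \sqrt{383}}{48} + 47325 = 47325 - \frac{1331 i \sqrt{383}}{48}$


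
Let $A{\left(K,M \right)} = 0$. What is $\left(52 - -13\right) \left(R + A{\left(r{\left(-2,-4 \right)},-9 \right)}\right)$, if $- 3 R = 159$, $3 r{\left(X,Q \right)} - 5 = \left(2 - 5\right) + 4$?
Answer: $-3445$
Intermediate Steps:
$r{\left(X,Q \right)} = 2$ ($r{\left(X,Q \right)} = \frac{5}{3} + \frac{\left(2 - 5\right) + 4}{3} = \frac{5}{3} + \frac{-3 + 4}{3} = \frac{5}{3} + \frac{1}{3} \cdot 1 = \frac{5}{3} + \frac{1}{3} = 2$)
$R = -53$ ($R = \left(- \frac{1}{3}\right) 159 = -53$)
$\left(52 - -13\right) \left(R + A{\left(r{\left(-2,-4 \right)},-9 \right)}\right) = \left(52 - -13\right) \left(-53 + 0\right) = \left(52 + 13\right) \left(-53\right) = 65 \left(-53\right) = -3445$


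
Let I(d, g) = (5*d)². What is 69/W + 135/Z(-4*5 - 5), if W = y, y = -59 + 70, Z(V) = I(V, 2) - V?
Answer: 216267/34430 ≈ 6.2814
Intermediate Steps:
I(d, g) = 25*d²
Z(V) = -V + 25*V² (Z(V) = 25*V² - V = -V + 25*V²)
y = 11
W = 11
69/W + 135/Z(-4*5 - 5) = 69/11 + 135/(((-4*5 - 5)*(-1 + 25*(-4*5 - 5)))) = 69*(1/11) + 135/(((-20 - 5)*(-1 + 25*(-20 - 5)))) = 69/11 + 135/((-25*(-1 + 25*(-25)))) = 69/11 + 135/((-25*(-1 - 625))) = 69/11 + 135/((-25*(-626))) = 69/11 + 135/15650 = 69/11 + 135*(1/15650) = 69/11 + 27/3130 = 216267/34430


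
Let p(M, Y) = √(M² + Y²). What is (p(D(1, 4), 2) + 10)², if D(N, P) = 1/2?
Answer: (20 + √17)²/4 ≈ 145.48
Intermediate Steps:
D(N, P) = ½
(p(D(1, 4), 2) + 10)² = (√((½)² + 2²) + 10)² = (√(¼ + 4) + 10)² = (√(17/4) + 10)² = (√17/2 + 10)² = (10 + √17/2)²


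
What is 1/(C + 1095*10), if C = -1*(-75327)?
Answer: 1/86277 ≈ 1.1591e-5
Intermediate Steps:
C = 75327
1/(C + 1095*10) = 1/(75327 + 1095*10) = 1/(75327 + 10950) = 1/86277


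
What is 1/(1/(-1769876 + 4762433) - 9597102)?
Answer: -2992557/28719874769813 ≈ -1.0420e-7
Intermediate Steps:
1/(1/(-1769876 + 4762433) - 9597102) = 1/(1/2992557 - 9597102) = 1/(-28719874769813/2992557) = -2992557/28719874769813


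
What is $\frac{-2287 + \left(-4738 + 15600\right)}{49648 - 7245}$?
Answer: $\frac{8575}{42403} \approx 0.20223$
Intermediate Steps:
$\frac{-2287 + \left(-4738 + 15600\right)}{49648 - 7245} = \frac{-2287 + 10862}{42403} = 8575 \cdot \frac{1}{42403} = \frac{8575}{42403}$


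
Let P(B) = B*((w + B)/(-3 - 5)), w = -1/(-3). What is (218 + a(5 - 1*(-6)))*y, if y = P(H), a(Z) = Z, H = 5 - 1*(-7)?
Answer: -8473/2 ≈ -4236.5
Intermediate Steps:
w = 1/3 (w = -1*(-1/3) = 1/3 ≈ 0.33333)
H = 12 (H = 5 + 7 = 12)
P(B) = B*(-1/24 - B/8) (P(B) = B*((1/3 + B)/(-3 - 5)) = B*((1/3 + B)/(-8)) = B*((1/3 + B)*(-1/8)) = B*(-1/24 - B/8))
y = -37/2 (y = -1/24*12*(1 + 3*12) = -1/24*12*(1 + 36) = -1/24*12*37 = -37/2 ≈ -18.500)
(218 + a(5 - 1*(-6)))*y = (218 + (5 - 1*(-6)))*(-37/2) = (218 + (5 + 6))*(-37/2) = (218 + 11)*(-37/2) = 229*(-37/2) = -8473/2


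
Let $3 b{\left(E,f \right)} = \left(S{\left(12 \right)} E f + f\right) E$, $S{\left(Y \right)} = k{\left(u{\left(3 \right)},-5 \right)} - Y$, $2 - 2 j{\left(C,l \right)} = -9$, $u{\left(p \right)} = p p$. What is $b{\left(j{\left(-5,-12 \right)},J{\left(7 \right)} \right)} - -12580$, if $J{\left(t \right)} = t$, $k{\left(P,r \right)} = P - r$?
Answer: $12734$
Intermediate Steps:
$u{\left(p \right)} = p^{2}$
$j{\left(C,l \right)} = \frac{11}{2}$ ($j{\left(C,l \right)} = 1 - - \frac{9}{2} = 1 + \frac{9}{2} = \frac{11}{2}$)
$S{\left(Y \right)} = 14 - Y$ ($S{\left(Y \right)} = \left(3^{2} - -5\right) - Y = \left(9 + 5\right) - Y = 14 - Y$)
$b{\left(E,f \right)} = \frac{E \left(f + 2 E f\right)}{3}$ ($b{\left(E,f \right)} = \frac{\left(\left(14 - 12\right) E f + f\right) E}{3} = \frac{\left(2 E f + f\right) E}{3} = \frac{\left(f + 2 E f\right) E}{3} = \frac{E \left(f + 2 E f\right)}{3}$)
$b{\left(j{\left(-5,-12 \right)},J{\left(7 \right)} \right)} - -12580 = \frac{1}{3} \cdot \frac{11}{2} \cdot 7 \left(1 + 2 \cdot \frac{11}{2}\right) - -12580 = \frac{1}{3} \cdot \frac{11}{2} \cdot 7 \left(1 + 11\right) + 12580 = \frac{1}{3} \cdot \frac{11}{2} \cdot 7 \cdot 12 + 12580 = 154 + 12580 = 12734$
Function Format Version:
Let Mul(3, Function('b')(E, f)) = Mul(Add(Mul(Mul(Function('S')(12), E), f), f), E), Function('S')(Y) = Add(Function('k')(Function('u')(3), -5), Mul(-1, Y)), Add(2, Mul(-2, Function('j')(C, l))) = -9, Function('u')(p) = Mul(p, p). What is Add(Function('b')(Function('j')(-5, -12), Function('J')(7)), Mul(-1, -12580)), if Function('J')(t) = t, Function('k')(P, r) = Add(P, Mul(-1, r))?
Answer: 12734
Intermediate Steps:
Function('u')(p) = Pow(p, 2)
Function('j')(C, l) = Rational(11, 2) (Function('j')(C, l) = Add(1, Mul(Rational(-1, 2), -9)) = Add(1, Rational(9, 2)) = Rational(11, 2))
Function('S')(Y) = Add(14, Mul(-1, Y)) (Function('S')(Y) = Add(Add(Pow(3, 2), Mul(-1, -5)), Mul(-1, Y)) = Add(Add(9, 5), Mul(-1, Y)) = Add(14, Mul(-1, Y)))
Function('b')(E, f) = Mul(Rational(1, 3), E, Add(f, Mul(2, E, f))) (Function('b')(E, f) = Mul(Rational(1, 3), Mul(Add(Mul(Mul(Add(14, Mul(-1, 12)), E), f), f), E)) = Mul(Rational(1, 3), Mul(Add(Mul(Mul(Add(14, -12), E), f), f), E)) = Mul(Rational(1, 3), Mul(Add(Mul(Mul(2, E), f), f), E)) = Mul(Rational(1, 3), Mul(Add(Mul(2, E, f), f), E)) = Mul(Rational(1, 3), Mul(Add(f, Mul(2, E, f)), E)) = Mul(Rational(1, 3), Mul(E, Add(f, Mul(2, E, f)))) = Mul(Rational(1, 3), E, Add(f, Mul(2, E, f))))
Add(Function('b')(Function('j')(-5, -12), Function('J')(7)), Mul(-1, -12580)) = Add(Mul(Rational(1, 3), Rational(11, 2), 7, Add(1, Mul(2, Rational(11, 2)))), Mul(-1, -12580)) = Add(Mul(Rational(1, 3), Rational(11, 2), 7, Add(1, 11)), 12580) = Add(Mul(Rational(1, 3), Rational(11, 2), 7, 12), 12580) = Add(154, 12580) = 12734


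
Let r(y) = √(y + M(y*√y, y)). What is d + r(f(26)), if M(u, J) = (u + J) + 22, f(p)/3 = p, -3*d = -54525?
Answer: 18175 + √(178 + 78*√78) ≈ 18204.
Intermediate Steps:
d = 18175 (d = -⅓*(-54525) = 18175)
f(p) = 3*p
M(u, J) = 22 + J + u (M(u, J) = (J + u) + 22 = 22 + J + u)
r(y) = √(22 + y^(3/2) + 2*y) (r(y) = √(y + (22 + y + y*√y)) = √(y + (22 + y + y^(3/2))) = √(22 + y^(3/2) + 2*y))
d + r(f(26)) = 18175 + √(22 + (3*26)^(3/2) + 2*(3*26)) = 18175 + √(22 + 78^(3/2) + 2*78) = 18175 + √(22 + 78*√78 + 156) = 18175 + √(178 + 78*√78)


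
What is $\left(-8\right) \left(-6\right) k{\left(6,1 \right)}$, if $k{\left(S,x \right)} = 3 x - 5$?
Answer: $-96$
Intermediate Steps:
$k{\left(S,x \right)} = -5 + 3 x$
$\left(-8\right) \left(-6\right) k{\left(6,1 \right)} = \left(-8\right) \left(-6\right) \left(-5 + 3 \cdot 1\right) = 48 \left(-5 + 3\right) = 48 \left(-2\right) = -96$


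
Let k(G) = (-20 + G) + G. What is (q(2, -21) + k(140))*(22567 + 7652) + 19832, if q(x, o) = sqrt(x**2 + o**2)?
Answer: 7876772 + 30219*sqrt(445) ≈ 8.5142e+6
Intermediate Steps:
k(G) = -20 + 2*G
q(x, o) = sqrt(o**2 + x**2)
(q(2, -21) + k(140))*(22567 + 7652) + 19832 = (sqrt((-21)**2 + 2**2) + (-20 + 2*140))*(22567 + 7652) + 19832 = (sqrt(441 + 4) + (-20 + 280))*30219 + 19832 = (sqrt(445) + 260)*30219 + 19832 = (260 + sqrt(445))*30219 + 19832 = (7856940 + 30219*sqrt(445)) + 19832 = 7876772 + 30219*sqrt(445)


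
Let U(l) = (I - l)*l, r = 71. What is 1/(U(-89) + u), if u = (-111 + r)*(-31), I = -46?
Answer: -1/2587 ≈ -0.00038655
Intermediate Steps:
u = 1240 (u = (-111 + 71)*(-31) = -40*(-31) = 1240)
U(l) = l*(-46 - l) (U(l) = (-46 - l)*l = l*(-46 - l))
1/(U(-89) + u) = 1/(-1*(-89)*(46 - 89) + 1240) = 1/(-1*(-89)*(-43) + 1240) = 1/(-3827 + 1240) = 1/(-2587) = -1/2587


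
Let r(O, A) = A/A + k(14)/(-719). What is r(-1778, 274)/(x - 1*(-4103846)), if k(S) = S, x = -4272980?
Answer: -235/40535782 ≈ -5.7973e-6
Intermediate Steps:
r(O, A) = 705/719 (r(O, A) = A/A + 14/(-719) = 1 + 14*(-1/719) = 1 - 14/719 = 705/719)
r(-1778, 274)/(x - 1*(-4103846)) = 705/(719*(-4272980 - 1*(-4103846))) = 705/(719*(-4272980 + 4103846)) = (705/719)/(-169134) = (705/719)*(-1/169134) = -235/40535782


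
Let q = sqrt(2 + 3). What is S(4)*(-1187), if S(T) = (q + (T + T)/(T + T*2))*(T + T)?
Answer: -18992/3 - 9496*sqrt(5) ≈ -27564.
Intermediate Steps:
q = sqrt(5) ≈ 2.2361
S(T) = 2*T*(2/3 + sqrt(5)) (S(T) = (sqrt(5) + (T + T)/(T + T*2))*(T + T) = (sqrt(5) + (2*T)/(T + 2*T))*(2*T) = (sqrt(5) + (2*T)/((3*T)))*(2*T) = (sqrt(5) + (2*T)*(1/(3*T)))*(2*T) = (sqrt(5) + 2/3)*(2*T) = (2/3 + sqrt(5))*(2*T) = 2*T*(2/3 + sqrt(5)))
S(4)*(-1187) = ((2/3)*4*(2 + 3*sqrt(5)))*(-1187) = (16/3 + 8*sqrt(5))*(-1187) = -18992/3 - 9496*sqrt(5)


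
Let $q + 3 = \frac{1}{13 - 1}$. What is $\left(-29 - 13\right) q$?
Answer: $\frac{245}{2} \approx 122.5$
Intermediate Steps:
$q = - \frac{35}{12}$ ($q = -3 + \frac{1}{13 - 1} = -3 + \frac{1}{12} = - \frac{35}{12} \approx -2.9167$)
$\left(-29 - 13\right) q = \left(-29 - 13\right) \left(- \frac{35}{12}\right) = \left(-42\right) \left(- \frac{35}{12}\right) = \frac{245}{2}$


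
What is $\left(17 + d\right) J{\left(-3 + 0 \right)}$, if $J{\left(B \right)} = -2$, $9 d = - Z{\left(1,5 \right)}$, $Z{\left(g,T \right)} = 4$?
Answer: $- \frac{298}{9} \approx -33.111$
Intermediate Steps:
$d = - \frac{4}{9}$ ($d = \frac{\left(-1\right) 4}{9} = \frac{1}{9} \left(-4\right) = - \frac{4}{9} \approx -0.44444$)
$\left(17 + d\right) J{\left(-3 + 0 \right)} = \left(17 - \frac{4}{9}\right) \left(-2\right) = \frac{149}{9} \left(-2\right) = - \frac{298}{9}$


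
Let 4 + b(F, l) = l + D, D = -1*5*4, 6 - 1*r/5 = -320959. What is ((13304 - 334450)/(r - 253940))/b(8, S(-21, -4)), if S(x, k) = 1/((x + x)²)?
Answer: 188833848/19063238825 ≈ 0.0099057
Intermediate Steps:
r = 1604825 (r = 30 - 5*(-320959) = 30 + 1604795 = 1604825)
D = -20 (D = -5*4 = -20)
S(x, k) = 1/(4*x²) (S(x, k) = 1/((2*x)²) = 1/(4*x²))
b(F, l) = -24 + l (b(F, l) = -4 + (l - 20) = -4 + (-20 + l) = -24 + l)
((13304 - 334450)/(r - 253940))/b(8, S(-21, -4)) = ((13304 - 334450)/(1604825 - 253940))/(-24 + (¼)/(-21)²) = (-321146/1350885)/(-24 + (¼)*(1/441)) = (-321146*1/1350885)/(-24 + 1/1764) = -321146/(1350885*(-42335/1764)) = -321146/1350885*(-1764/42335) = 188833848/19063238825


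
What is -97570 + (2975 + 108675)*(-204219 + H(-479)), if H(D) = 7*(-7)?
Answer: -22806619770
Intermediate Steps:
H(D) = -49
-97570 + (2975 + 108675)*(-204219 + H(-479)) = -97570 + (2975 + 108675)*(-204219 - 49) = -97570 + 111650*(-204268) = -97570 - 22806522200 = -22806619770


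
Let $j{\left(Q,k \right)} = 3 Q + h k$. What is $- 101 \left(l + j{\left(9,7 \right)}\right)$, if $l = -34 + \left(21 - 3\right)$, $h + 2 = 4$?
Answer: $-2525$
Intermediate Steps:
$h = 2$ ($h = -2 + 4 = 2$)
$j{\left(Q,k \right)} = 2 k + 3 Q$ ($j{\left(Q,k \right)} = 3 Q + 2 k = 2 k + 3 Q$)
$l = -16$ ($l = -34 + \left(21 - 3\right) = -34 + 18 = -16$)
$- 101 \left(l + j{\left(9,7 \right)}\right) = - 101 \left(-16 + \left(2 \cdot 7 + 3 \cdot 9\right)\right) = - 101 \left(-16 + \left(14 + 27\right)\right) = - 101 \left(-16 + 41\right) = \left(-101\right) 25 = -2525$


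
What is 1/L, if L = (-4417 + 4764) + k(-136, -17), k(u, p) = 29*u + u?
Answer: -1/3733 ≈ -0.00026788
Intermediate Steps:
k(u, p) = 30*u
L = -3733 (L = (-4417 + 4764) + 30*(-136) = 347 - 4080 = -3733)
1/L = 1/(-3733) = -1/3733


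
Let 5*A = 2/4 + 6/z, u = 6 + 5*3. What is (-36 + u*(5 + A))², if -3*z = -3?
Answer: 927369/100 ≈ 9273.7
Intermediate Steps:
z = 1 (z = -⅓*(-3) = 1)
u = 21 (u = 6 + 15 = 21)
A = 13/10 (A = (2/4 + 6/1)/5 = (2*(¼) + 6*1)/5 = (½ + 6)/5 = (⅕)*(13/2) = 13/10 ≈ 1.3000)
(-36 + u*(5 + A))² = (-36 + 21*(5 + 13/10))² = (-36 + 21*(63/10))² = (-36 + 1323/10)² = (963/10)² = 927369/100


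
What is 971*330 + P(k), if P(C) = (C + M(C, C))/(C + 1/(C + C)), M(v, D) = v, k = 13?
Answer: 108626446/339 ≈ 3.2043e+5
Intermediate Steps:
P(C) = 2*C/(C + 1/(2*C)) (P(C) = (C + C)/(C + 1/(C + C)) = (2*C)/(C + 1/(2*C)) = 2*C/(C + 1/(2*C)))
971*330 + P(k) = 971*330 + 4*13**2/(1 + 2*13**2) = 320430 + 4*169/(1 + 2*169) = 320430 + 4*169/(1 + 338) = 320430 + 4*169/339 = 320430 + 4*169*(1/339) = 320430 + 676/339 = 108626446/339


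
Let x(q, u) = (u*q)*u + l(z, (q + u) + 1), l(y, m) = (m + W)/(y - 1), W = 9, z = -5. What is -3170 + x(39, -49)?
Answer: 90469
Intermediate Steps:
l(y, m) = (9 + m)/(-1 + y) (l(y, m) = (m + 9)/(y - 1) = (9 + m)/(-1 + y))
x(q, u) = -5/3 - q/6 - u/6 + q*u² (x(q, u) = (u*q)*u + (9 + ((q + u) + 1))/(-1 - 5) = (q*u)*u + (9 + (1 + q + u))/(-6) = q*u² - (10 + q + u)/6 = q*u² + (-5/3 - q/6 - u/6) = -5/3 - q/6 - u/6 + q*u²)
-3170 + x(39, -49) = -3170 + (-5/3 - ⅙*39 - ⅙*(-49) + 39*(-49)²) = -3170 + (-5/3 - 13/2 + 49/6 + 39*2401) = -3170 + (-5/3 - 13/2 + 49/6 + 93639) = -3170 + 93639 = 90469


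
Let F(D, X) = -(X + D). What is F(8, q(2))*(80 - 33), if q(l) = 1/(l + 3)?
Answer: -1927/5 ≈ -385.40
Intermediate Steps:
q(l) = 1/(3 + l)
F(D, X) = -D - X (F(D, X) = -(D + X) = -D - X)
F(8, q(2))*(80 - 33) = (-1*8 - 1/(3 + 2))*(80 - 33) = (-8 - 1/5)*47 = (-8 - 1*⅕)*47 = (-8 - ⅕)*47 = -41/5*47 = -1927/5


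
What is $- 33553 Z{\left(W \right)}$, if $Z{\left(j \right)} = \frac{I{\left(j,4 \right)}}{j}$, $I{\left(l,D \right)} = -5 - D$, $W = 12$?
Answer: $\frac{100659}{4} \approx 25165.0$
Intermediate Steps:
$Z{\left(j \right)} = - \frac{9}{j}$ ($Z{\left(j \right)} = \frac{-5 - 4}{j} = - \frac{9}{j}$)
$- 33553 Z{\left(W \right)} = - 33553 \left(- \frac{9}{12}\right) = - 33553 \left(\left(-9\right) \frac{1}{12}\right) = \left(-33553\right) \left(- \frac{3}{4}\right) = \frac{100659}{4}$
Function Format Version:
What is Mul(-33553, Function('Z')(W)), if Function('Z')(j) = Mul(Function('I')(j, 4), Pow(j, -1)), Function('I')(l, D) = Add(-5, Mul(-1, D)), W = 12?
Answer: Rational(100659, 4) ≈ 25165.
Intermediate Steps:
Function('Z')(j) = Mul(-9, Pow(j, -1)) (Function('Z')(j) = Mul(Add(-5, Mul(-1, 4)), Pow(j, -1)) = Mul(Add(-5, -4), Pow(j, -1)) = Mul(-9, Pow(j, -1)))
Mul(-33553, Function('Z')(W)) = Mul(-33553, Mul(-9, Pow(12, -1))) = Mul(-33553, Mul(-9, Rational(1, 12))) = Mul(-33553, Rational(-3, 4)) = Rational(100659, 4)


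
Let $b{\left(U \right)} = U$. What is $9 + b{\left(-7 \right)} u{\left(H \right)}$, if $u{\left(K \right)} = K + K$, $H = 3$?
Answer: $-33$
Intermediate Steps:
$u{\left(K \right)} = 2 K$
$9 + b{\left(-7 \right)} u{\left(H \right)} = 9 - 7 \cdot 2 \cdot 3 = 9 - 42 = -33$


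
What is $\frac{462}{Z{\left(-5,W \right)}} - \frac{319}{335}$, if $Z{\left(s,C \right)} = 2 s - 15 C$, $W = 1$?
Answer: $- \frac{32549}{1675} \approx -19.432$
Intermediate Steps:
$Z{\left(s,C \right)} = - 15 C + 2 s$
$\frac{462}{Z{\left(-5,W \right)}} - \frac{319}{335} = \frac{462}{\left(-15\right) 1 + 2 \left(-5\right)} - \frac{319}{335} = \frac{462}{-15 - 10} - \frac{319}{335} = \frac{462}{-25} - \frac{319}{335} = 462 \left(- \frac{1}{25}\right) - \frac{319}{335} = - \frac{462}{25} - \frac{319}{335} = - \frac{32549}{1675}$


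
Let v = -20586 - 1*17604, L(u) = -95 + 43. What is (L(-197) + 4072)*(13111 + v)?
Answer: -100817580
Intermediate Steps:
L(u) = -52
v = -38190 (v = -20586 - 17604 = -38190)
(L(-197) + 4072)*(13111 + v) = (-52 + 4072)*(13111 - 38190) = 4020*(-25079) = -100817580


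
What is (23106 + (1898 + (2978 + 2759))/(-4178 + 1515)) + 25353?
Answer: 129038682/2663 ≈ 48456.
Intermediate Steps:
(23106 + (1898 + (2978 + 2759))/(-4178 + 1515)) + 25353 = (23106 + (1898 + 5737)/(-2663)) + 25353 = (23106 + 7635*(-1/2663)) + 25353 = (23106 - 7635/2663) + 25353 = 61523643/2663 + 25353 = 129038682/2663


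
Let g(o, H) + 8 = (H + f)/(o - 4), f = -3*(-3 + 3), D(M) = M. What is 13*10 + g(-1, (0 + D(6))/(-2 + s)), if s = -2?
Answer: 1223/10 ≈ 122.30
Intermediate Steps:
f = 0 (f = -3*0 = 0)
g(o, H) = -8 + H/(-4 + o) (g(o, H) = -8 + (H + 0)/(o - 4) = -8 + H/(-4 + o))
13*10 + g(-1, (0 + D(6))/(-2 + s)) = 13*10 + (32 + (0 + 6)/(-2 - 2) - 8*(-1))/(-4 - 1) = 130 + (32 + 6/(-4) + 8)/(-5) = 130 - (32 + 6*(-¼) + 8)/5 = 130 - (32 - 3/2 + 8)/5 = 130 - ⅕*77/2 = 130 - 77/10 = 1223/10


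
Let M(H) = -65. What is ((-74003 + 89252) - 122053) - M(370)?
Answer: -106739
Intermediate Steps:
((-74003 + 89252) - 122053) - M(370) = ((-74003 + 89252) - 122053) - 1*(-65) = (15249 - 122053) + 65 = -106804 + 65 = -106739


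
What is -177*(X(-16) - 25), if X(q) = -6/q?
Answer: 34869/8 ≈ 4358.6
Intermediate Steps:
-177*(X(-16) - 25) = -177*(-6/(-16) - 25) = -177*(-6*(-1/16) - 25) = -177*(3/8 - 25) = -177*(-197/8) = 34869/8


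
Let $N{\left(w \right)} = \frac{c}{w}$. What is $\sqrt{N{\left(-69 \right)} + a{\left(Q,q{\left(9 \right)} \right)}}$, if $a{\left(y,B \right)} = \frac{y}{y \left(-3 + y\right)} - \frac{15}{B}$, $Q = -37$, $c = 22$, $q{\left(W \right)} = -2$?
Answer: $\frac{\sqrt{13628190}}{1380} \approx 2.6751$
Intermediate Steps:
$a{\left(y,B \right)} = \frac{1}{-3 + y} - \frac{15}{B}$ ($a{\left(y,B \right)} = y \frac{1}{y \left(-3 + y\right)} - \frac{15}{B} = \frac{1}{-3 + y} - \frac{15}{B}$)
$N{\left(w \right)} = \frac{22}{w}$
$\sqrt{N{\left(-69 \right)} + a{\left(Q,q{\left(9 \right)} \right)}} = \sqrt{\frac{22}{-69} + \frac{45 - 2 - -555}{\left(-2\right) \left(-3 - 37\right)}} = \sqrt{22 \left(- \frac{1}{69}\right) - \frac{45 - 2 + 555}{2 \left(-40\right)}} = \sqrt{- \frac{22}{69} - \left(- \frac{1}{80}\right) 598} = \sqrt{- \frac{22}{69} + \frac{299}{40}} = \sqrt{\frac{19751}{2760}} = \frac{\sqrt{13628190}}{1380}$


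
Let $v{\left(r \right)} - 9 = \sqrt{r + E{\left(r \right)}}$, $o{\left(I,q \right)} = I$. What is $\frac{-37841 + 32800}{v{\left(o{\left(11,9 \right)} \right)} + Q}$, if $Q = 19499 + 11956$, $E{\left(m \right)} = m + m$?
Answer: $- \frac{52870008}{329994421} + \frac{5041 \sqrt{33}}{989983263} \approx -0.16019$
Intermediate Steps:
$E{\left(m \right)} = 2 m$
$Q = 31455$
$v{\left(r \right)} = 9 + \sqrt{3} \sqrt{r}$ ($v{\left(r \right)} = 9 + \sqrt{r + 2 r} = 9 + \sqrt{3 r} = 9 + \sqrt{3} \sqrt{r}$)
$\frac{-37841 + 32800}{v{\left(o{\left(11,9 \right)} \right)} + Q} = \frac{-37841 + 32800}{\left(9 + \sqrt{3} \sqrt{11}\right) + 31455} = - \frac{5041}{\left(9 + \sqrt{33}\right) + 31455} = - \frac{5041}{31464 + \sqrt{33}}$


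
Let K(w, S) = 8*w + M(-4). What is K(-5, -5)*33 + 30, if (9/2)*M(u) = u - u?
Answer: -1290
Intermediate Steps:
M(u) = 0 (M(u) = 2*(u - u)/9 = (2/9)*0 = 0)
K(w, S) = 8*w (K(w, S) = 8*w + 0 = 8*w)
K(-5, -5)*33 + 30 = (8*(-5))*33 + 30 = -40*33 + 30 = -1320 + 30 = -1290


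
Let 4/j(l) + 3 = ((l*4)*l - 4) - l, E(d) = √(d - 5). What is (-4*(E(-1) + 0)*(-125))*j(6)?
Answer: 2000*I*√6/131 ≈ 37.397*I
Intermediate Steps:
E(d) = √(-5 + d)
j(l) = 4/(-7 - l + 4*l²) (j(l) = 4/(-3 + (((l*4)*l - 4) - l)) = 4/(-3 + (((4*l)*l - 4) - l)) = 4/(-3 + ((4*l² - 4) - l)) = 4/(-3 + ((-4 + 4*l²) - l)) = 4/(-3 + (-4 - l + 4*l²)) = 4/(-7 - l + 4*l²))
(-4*(E(-1) + 0)*(-125))*j(6) = (-4*(√(-5 - 1) + 0)*(-125))*(4/(-7 - 1*6 + 4*6²)) = (-4*(√(-6) + 0)*(-125))*(4/(-7 - 6 + 4*36)) = (-4*(I*√6 + 0)*(-125))*(4/(-7 - 6 + 144)) = (-4*I*√6*(-125))*(4/131) = (-4*I*√6*(-125))*(4*(1/131)) = (500*I*√6)*(4/131) = 2000*I*√6/131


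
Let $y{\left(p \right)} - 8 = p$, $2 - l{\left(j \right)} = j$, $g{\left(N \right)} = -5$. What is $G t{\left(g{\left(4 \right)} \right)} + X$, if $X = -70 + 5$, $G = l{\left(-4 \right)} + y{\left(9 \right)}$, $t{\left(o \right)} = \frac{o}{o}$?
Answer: $-42$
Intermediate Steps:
$l{\left(j \right)} = 2 - j$
$y{\left(p \right)} = 8 + p$
$t{\left(o \right)} = 1$
$G = 23$ ($G = \left(2 - -4\right) + \left(8 + 9\right) = \left(2 + 4\right) + 17 = 6 + 17 = 23$)
$X = -65$
$G t{\left(g{\left(4 \right)} \right)} + X = 23 \cdot 1 - 65 = 23 - 65 = -42$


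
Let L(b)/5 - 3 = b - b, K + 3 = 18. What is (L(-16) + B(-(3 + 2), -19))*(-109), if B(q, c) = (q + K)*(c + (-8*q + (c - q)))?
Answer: -9265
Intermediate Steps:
K = 15 (K = -3 + 18 = 15)
L(b) = 15 (L(b) = 15 + 5*(b - b) = 15 + 5*0 = 15 + 0 = 15)
B(q, c) = (15 + q)*(-9*q + 2*c) (B(q, c) = (q + 15)*(c + (-8*q + (c - q))) = (15 + q)*(c + (c - 9*q)) = (15 + q)*(-9*q + 2*c))
(L(-16) + B(-(3 + 2), -19))*(-109) = (15 + (-(-135)*(3 + 2) - 9*(3 + 2)**2 + 30*(-19) + 2*(-19)*(-(3 + 2))))*(-109) = (15 + (-(-135)*5 - 9*(-1*5)**2 - 570 + 2*(-19)*(-1*5)))*(-109) = (15 + (-135*(-5) - 9*(-5)**2 - 570 + 2*(-19)*(-5)))*(-109) = (15 + (675 - 9*25 - 570 + 190))*(-109) = (15 + (675 - 225 - 570 + 190))*(-109) = (15 + 70)*(-109) = 85*(-109) = -9265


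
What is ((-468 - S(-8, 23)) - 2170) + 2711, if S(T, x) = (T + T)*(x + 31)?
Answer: 937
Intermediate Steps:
S(T, x) = 2*T*(31 + x) (S(T, x) = (2*T)*(31 + x) = 2*T*(31 + x))
((-468 - S(-8, 23)) - 2170) + 2711 = ((-468 - 2*(-8)*(31 + 23)) - 2170) + 2711 = ((-468 - 2*(-8)*54) - 2170) + 2711 = ((-468 - 1*(-864)) - 2170) + 2711 = ((-468 + 864) - 2170) + 2711 = (396 - 2170) + 2711 = -1774 + 2711 = 937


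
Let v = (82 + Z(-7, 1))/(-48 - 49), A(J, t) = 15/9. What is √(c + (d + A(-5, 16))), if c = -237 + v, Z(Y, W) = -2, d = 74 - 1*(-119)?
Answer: I*√3654669/291 ≈ 6.5695*I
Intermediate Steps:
d = 193 (d = 74 + 119 = 193)
A(J, t) = 5/3 (A(J, t) = 15*(⅑) = 5/3)
v = -80/97 (v = (82 - 2)/(-48 - 49) = 80/(-97) = 80*(-1/97) = -80/97 ≈ -0.82474)
c = -23069/97 (c = -237 - 80/97 = -23069/97 ≈ -237.82)
√(c + (d + A(-5, 16))) = √(-23069/97 + (193 + 5/3)) = √(-23069/97 + 584/3) = √(-12559/291) = I*√3654669/291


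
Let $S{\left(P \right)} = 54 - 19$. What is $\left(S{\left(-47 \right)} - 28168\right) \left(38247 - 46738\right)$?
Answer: $238877303$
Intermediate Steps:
$S{\left(P \right)} = 35$ ($S{\left(P \right)} = 54 - 19 = 35$)
$\left(S{\left(-47 \right)} - 28168\right) \left(38247 - 46738\right) = \left(35 - 28168\right) \left(38247 - 46738\right) = \left(-28133\right) \left(-8491\right) = 238877303$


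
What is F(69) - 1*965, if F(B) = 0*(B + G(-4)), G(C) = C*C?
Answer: -965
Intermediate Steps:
G(C) = C²
F(B) = 0 (F(B) = 0*(B + (-4)²) = 0*(B + 16) = 0*(16 + B) = 0)
F(69) - 1*965 = 0 - 1*965 = 0 - 965 = -965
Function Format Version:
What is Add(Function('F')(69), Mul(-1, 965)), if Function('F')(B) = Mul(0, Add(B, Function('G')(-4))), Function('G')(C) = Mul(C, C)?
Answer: -965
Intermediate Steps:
Function('G')(C) = Pow(C, 2)
Function('F')(B) = 0 (Function('F')(B) = Mul(0, Add(B, Pow(-4, 2))) = Mul(0, Add(B, 16)) = Mul(0, Add(16, B)) = 0)
Add(Function('F')(69), Mul(-1, 965)) = Add(0, Mul(-1, 965)) = Add(0, -965) = -965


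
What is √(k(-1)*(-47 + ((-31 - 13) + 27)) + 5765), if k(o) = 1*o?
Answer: √5829 ≈ 76.348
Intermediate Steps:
k(o) = o
√(k(-1)*(-47 + ((-31 - 13) + 27)) + 5765) = √(-(-47 + ((-31 - 13) + 27)) + 5765) = √(-(-47 + (-44 + 27)) + 5765) = √(-(-47 - 17) + 5765) = √(-1*(-64) + 5765) = √(64 + 5765) = √5829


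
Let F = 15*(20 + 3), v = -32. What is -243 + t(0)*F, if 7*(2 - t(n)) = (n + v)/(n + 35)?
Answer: 24111/49 ≈ 492.06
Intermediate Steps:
t(n) = 2 - (-32 + n)/(7*(35 + n)) (t(n) = 2 - (n - 32)/(7*(n + 35)) = 2 - (-32 + n)/(7*(35 + n)))
F = 345 (F = 15*23 = 345)
-243 + t(0)*F = -243 + ((522 + 13*0)/(7*(35 + 0)))*345 = -243 + ((1/7)*(522 + 0)/35)*345 = -243 + ((1/7)*(1/35)*522)*345 = -243 + (522/245)*345 = -243 + 36018/49 = 24111/49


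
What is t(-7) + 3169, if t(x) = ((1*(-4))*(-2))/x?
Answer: 22175/7 ≈ 3167.9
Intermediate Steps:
t(x) = 8/x (t(x) = (-4*(-2))/x = 8/x)
t(-7) + 3169 = 8/(-7) + 3169 = 8*(-⅐) + 3169 = -8/7 + 3169 = 22175/7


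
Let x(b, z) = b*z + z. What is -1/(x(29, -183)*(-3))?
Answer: -1/16470 ≈ -6.0716e-5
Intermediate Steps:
x(b, z) = z + b*z
-1/(x(29, -183)*(-3)) = -1/(-183*(1 + 29)*(-3)) = -1/(-183*30*(-3)) = -1/((-5490*(-3))) = -1/16470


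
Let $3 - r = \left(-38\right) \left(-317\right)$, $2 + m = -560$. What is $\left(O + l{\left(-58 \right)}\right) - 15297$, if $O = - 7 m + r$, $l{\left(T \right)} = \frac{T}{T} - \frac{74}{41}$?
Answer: $- \frac{959679}{41} \approx -23407.0$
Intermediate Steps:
$m = -562$ ($m = -2 - 560 = -562$)
$l{\left(T \right)} = - \frac{33}{41}$ ($l{\left(T \right)} = 1 - \frac{74}{41} = - \frac{33}{41}$)
$r = -12043$ ($r = 3 - \left(-38\right) \left(-317\right) = 3 - 12046 = -12043$)
$O = -8109$ ($O = \left(-7\right) \left(-562\right) - 12043 = 3934 - 12043 = -8109$)
$\left(O + l{\left(-58 \right)}\right) - 15297 = \left(-8109 - \frac{33}{41}\right) - 15297 = - \frac{332502}{41} - 15297 = - \frac{959679}{41}$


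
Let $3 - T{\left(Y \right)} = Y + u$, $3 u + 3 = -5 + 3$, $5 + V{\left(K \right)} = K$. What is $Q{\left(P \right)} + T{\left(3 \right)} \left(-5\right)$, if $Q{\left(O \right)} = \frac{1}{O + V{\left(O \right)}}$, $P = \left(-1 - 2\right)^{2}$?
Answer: $- \frac{322}{39} \approx -8.2564$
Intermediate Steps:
$V{\left(K \right)} = -5 + K$
$P = 9$ ($P = \left(-3\right)^{2} = 9$)
$Q{\left(O \right)} = \frac{1}{-5 + 2 O}$ ($Q{\left(O \right)} = \frac{1}{O + \left(-5 + O\right)} = \frac{1}{-5 + 2 O}$)
$u = - \frac{5}{3}$ ($u = -1 + \frac{-5 + 3}{3} = -1 + \frac{1}{3} \left(-2\right) = -1 - \frac{2}{3} = - \frac{5}{3} \approx -1.6667$)
$T{\left(Y \right)} = \frac{14}{3} - Y$ ($T{\left(Y \right)} = 3 - \left(Y - \frac{5}{3}\right) = 3 - \left(- \frac{5}{3} + Y\right) = \frac{14}{3} - Y$)
$Q{\left(P \right)} + T{\left(3 \right)} \left(-5\right) = \frac{1}{-5 + 2 \cdot 9} + \left(\frac{14}{3} - 3\right) \left(-5\right) = \frac{1}{-5 + 18} + \left(\frac{14}{3} - 3\right) \left(-5\right) = \frac{1}{13} + \frac{5}{3} \left(-5\right) = \frac{1}{13} - \frac{25}{3} = - \frac{322}{39}$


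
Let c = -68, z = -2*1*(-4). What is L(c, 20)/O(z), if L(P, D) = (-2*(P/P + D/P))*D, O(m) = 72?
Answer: -20/51 ≈ -0.39216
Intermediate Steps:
z = 8 (z = -2*(-4) = 8)
L(P, D) = D*(-2 - 2*D/P) (L(P, D) = (-2*(1 + D/P))*D = (-2 - 2*D/P)*D = D*(-2 - 2*D/P))
L(c, 20)/O(z) = -2*20*(20 - 68)/(-68)/72 = -2*20*(-1/68)*(-48)*(1/72) = -480/17*1/72 = -20/51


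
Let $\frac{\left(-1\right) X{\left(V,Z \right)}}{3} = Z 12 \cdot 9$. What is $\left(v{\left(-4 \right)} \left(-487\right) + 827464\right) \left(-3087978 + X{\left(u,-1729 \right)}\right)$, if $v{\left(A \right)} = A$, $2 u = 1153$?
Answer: $-2096572724184$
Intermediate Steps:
$u = \frac{1153}{2}$ ($u = \frac{1}{2} \cdot 1153 = \frac{1153}{2} \approx 576.5$)
$X{\left(V,Z \right)} = - 324 Z$ ($X{\left(V,Z \right)} = - 3 Z 12 \cdot 9 = - 3 \cdot 12 Z 9 = - 3 \cdot 108 Z = - 324 Z$)
$\left(v{\left(-4 \right)} \left(-487\right) + 827464\right) \left(-3087978 + X{\left(u,-1729 \right)}\right) = \left(\left(-4\right) \left(-487\right) + 827464\right) \left(-3087978 - -560196\right) = \left(1948 + 827464\right) \left(-3087978 + 560196\right) = 829412 \left(-2527782\right) = -2096572724184$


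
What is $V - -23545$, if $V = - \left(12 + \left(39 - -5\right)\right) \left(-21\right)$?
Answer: $24721$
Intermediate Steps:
$V = 1176$ ($V = - \left(12 + \left(39 + 5\right)\right) \left(-21\right) = - \left(12 + 44\right) \left(-21\right) = - 56 \left(-21\right) = \left(-1\right) \left(-1176\right) = 1176$)
$V - -23545 = 1176 - -23545 = 1176 + 23545 = 24721$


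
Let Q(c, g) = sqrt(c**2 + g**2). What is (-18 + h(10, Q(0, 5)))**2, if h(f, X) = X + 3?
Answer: 100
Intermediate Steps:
h(f, X) = 3 + X
(-18 + h(10, Q(0, 5)))**2 = (-18 + (3 + sqrt(0**2 + 5**2)))**2 = (-18 + (3 + sqrt(0 + 25)))**2 = (-18 + (3 + sqrt(25)))**2 = (-18 + (3 + 5))**2 = (-18 + 8)**2 = (-10)**2 = 100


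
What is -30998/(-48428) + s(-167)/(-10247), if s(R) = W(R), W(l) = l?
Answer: 162861991/248120858 ≈ 0.65638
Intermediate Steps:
s(R) = R
-30998/(-48428) + s(-167)/(-10247) = -30998/(-48428) - 167/(-10247) = -30998*(-1/48428) - 167*(-1/10247) = 15499/24214 + 167/10247 = 162861991/248120858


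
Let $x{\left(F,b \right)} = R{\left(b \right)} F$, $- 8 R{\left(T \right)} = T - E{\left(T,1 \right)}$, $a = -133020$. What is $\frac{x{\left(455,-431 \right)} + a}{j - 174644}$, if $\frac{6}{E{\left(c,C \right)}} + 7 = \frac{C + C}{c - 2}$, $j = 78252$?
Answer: $\frac{877997635}{779618496} \approx 1.1262$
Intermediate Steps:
$E{\left(c,C \right)} = \frac{6}{-7 + \frac{2 C}{-2 + c}}$ ($E{\left(c,C \right)} = \frac{6}{-7 + \frac{C + C}{c - 2}} = \frac{6}{-7 + \frac{2 C}{-2 + c}}$)
$R{\left(T \right)} = - \frac{T}{8} + \frac{3 \left(-2 + T\right)}{4 \left(16 - 7 T\right)}$ ($R{\left(T \right)} = - \frac{T - \frac{6 \left(-2 + T\right)}{14 - 7 T + 2 \cdot 1}}{8} = - \frac{T - \frac{6 \left(-2 + T\right)}{14 - 7 T + 2}}{8} = - \frac{T - \frac{6 \left(-2 + T\right)}{16 - 7 T}}{8} = - \frac{T}{8} + \frac{3 \left(-2 + T\right)}{4 \left(16 - 7 T\right)}$)
$x{\left(F,b \right)} = \frac{F \left(12 - 7 b^{2} + 10 b\right)}{8 \left(-16 + 7 b\right)}$ ($x{\left(F,b \right)} = \frac{12 - 7 b^{2} + 10 b}{8 \left(-16 + 7 b\right)} F = \frac{F \left(12 - 7 b^{2} + 10 b\right)}{8 \left(-16 + 7 b\right)}$)
$\frac{x{\left(455,-431 \right)} + a}{j - 174644} = \frac{\frac{1}{8} \cdot 455 \frac{1}{-16 + 7 \left(-431\right)} \left(12 - 7 \left(-431\right)^{2} + 10 \left(-431\right)\right) - 133020}{78252 - 174644} = \frac{\frac{1}{8} \cdot 455 \frac{1}{-16 - 3017} \left(12 - 1300327 - 4310\right) - 133020}{-96392} = \left(\frac{1}{8} \cdot 455 \frac{1}{-3033} \left(12 - 1300327 - 4310\right) - 133020\right) \left(- \frac{1}{96392}\right) = \left(\frac{1}{8} \cdot 455 \left(- \frac{1}{3033}\right) \left(-1304625\right) - 133020\right) \left(- \frac{1}{96392}\right) = \left(\frac{197868125}{8088} - 133020\right) \left(- \frac{1}{96392}\right) = \left(- \frac{877997635}{8088}\right) \left(- \frac{1}{96392}\right) = \frac{877997635}{779618496}$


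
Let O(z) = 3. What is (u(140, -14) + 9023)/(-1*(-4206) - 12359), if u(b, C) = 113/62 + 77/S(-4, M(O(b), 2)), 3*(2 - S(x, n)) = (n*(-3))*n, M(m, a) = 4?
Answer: -2519119/2274687 ≈ -1.1075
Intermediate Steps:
S(x, n) = 2 + n**2 (S(x, n) = 2 - n*(-3)*n/3 = 2 - (-3*n)*n/3 = 2 - (-1)*n**2 = 2 + n**2)
u(b, C) = 1702/279 (u(b, C) = 113/62 + 77/(2 + 4**2) = 113*(1/62) + 77/(2 + 16) = 113/62 + 77/18 = 1702/279)
(u(140, -14) + 9023)/(-1*(-4206) - 12359) = (1702/279 + 9023)/(-1*(-4206) - 12359) = 2519119/(279*(4206 - 12359)) = (2519119/279)/(-8153) = (2519119/279)*(-1/8153) = -2519119/2274687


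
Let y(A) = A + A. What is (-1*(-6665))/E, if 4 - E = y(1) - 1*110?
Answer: 6665/112 ≈ 59.509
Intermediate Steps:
y(A) = 2*A
E = 112 (E = 4 - (2*1 - 1*110) = 4 - (2 - 110) = 4 - 1*(-108) = 4 + 108 = 112)
(-1*(-6665))/E = -1*(-6665)/112 = 6665*(1/112) = 6665/112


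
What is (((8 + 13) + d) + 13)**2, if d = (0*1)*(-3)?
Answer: 1156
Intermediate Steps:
d = 0 (d = 0*(-3) = 0)
(((8 + 13) + d) + 13)**2 = (((8 + 13) + 0) + 13)**2 = ((21 + 0) + 13)**2 = (21 + 13)**2 = 34**2 = 1156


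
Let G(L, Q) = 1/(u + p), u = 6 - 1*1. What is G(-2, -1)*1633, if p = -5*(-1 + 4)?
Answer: -1633/10 ≈ -163.30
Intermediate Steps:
p = -15 (p = -5*3 = -15)
u = 5 (u = 6 - 1 = 5)
G(L, Q) = -1/10 (G(L, Q) = 1/(5 - 15) = 1/(-10) = -1/10)
G(-2, -1)*1633 = -1/10*1633 = -1633/10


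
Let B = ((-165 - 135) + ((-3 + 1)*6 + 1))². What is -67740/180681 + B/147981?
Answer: 2483804687/8912451687 ≈ 0.27869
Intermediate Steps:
B = 96721 (B = (-300 + (-2*6 + 1))² = (-300 + (-12 + 1))² = (-300 - 11)² = (-311)² = 96721)
-67740/180681 + B/147981 = -67740/180681 + 96721/147981 = -67740*1/180681 + 96721*(1/147981) = -22580/60227 + 96721/147981 = 2483804687/8912451687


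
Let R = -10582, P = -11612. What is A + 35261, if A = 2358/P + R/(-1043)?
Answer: 213588766133/6055658 ≈ 35271.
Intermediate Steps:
A = 60209395/6055658 (A = 2358/(-11612) - 10582/(-1043) = 2358*(-1/11612) - 10582*(-1/1043) = -1179/5806 + 10582/1043 = 60209395/6055658 ≈ 9.9427)
A + 35261 = 60209395/6055658 + 35261 = 213588766133/6055658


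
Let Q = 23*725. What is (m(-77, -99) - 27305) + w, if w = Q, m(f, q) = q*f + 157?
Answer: -2850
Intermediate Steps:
m(f, q) = 157 + f*q (m(f, q) = f*q + 157 = 157 + f*q)
Q = 16675
w = 16675
(m(-77, -99) - 27305) + w = ((157 - 77*(-99)) - 27305) + 16675 = ((157 + 7623) - 27305) + 16675 = (7780 - 27305) + 16675 = -19525 + 16675 = -2850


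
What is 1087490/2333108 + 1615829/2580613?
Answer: 3288147198951/3010424417602 ≈ 1.0923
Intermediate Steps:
1087490/2333108 + 1615829/2580613 = 1087490*(1/2333108) + 1615829*(1/2580613) = 543745/1166554 + 1615829/2580613 = 3288147198951/3010424417602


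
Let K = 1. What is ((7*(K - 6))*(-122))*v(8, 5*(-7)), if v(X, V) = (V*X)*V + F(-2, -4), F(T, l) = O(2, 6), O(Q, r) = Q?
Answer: 41854540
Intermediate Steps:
F(T, l) = 2
v(X, V) = 2 + X*V² (v(X, V) = (V*X)*V + 2 = X*V² + 2 = 2 + X*V²)
((7*(K - 6))*(-122))*v(8, 5*(-7)) = ((7*(1 - 6))*(-122))*(2 + 8*(5*(-7))²) = ((7*(-5))*(-122))*(2 + 8*(-35)²) = (-35*(-122))*(2 + 8*1225) = 4270*(2 + 9800) = 4270*9802 = 41854540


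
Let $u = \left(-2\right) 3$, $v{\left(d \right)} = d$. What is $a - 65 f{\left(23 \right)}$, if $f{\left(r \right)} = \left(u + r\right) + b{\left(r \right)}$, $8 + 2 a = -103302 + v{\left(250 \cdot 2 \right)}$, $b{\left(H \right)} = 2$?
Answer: $-52640$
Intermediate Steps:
$u = -6$
$a = -51405$ ($a = -4 + \frac{-103302 + 250 \cdot 2}{2} = -4 + \frac{-103302 + 500}{2} = -4 + \frac{1}{2} \left(-102802\right) = -4 - 51401 = -51405$)
$f{\left(r \right)} = -4 + r$ ($f{\left(r \right)} = \left(-6 + r\right) + 2 = -4 + r$)
$a - 65 f{\left(23 \right)} = -51405 - 65 \left(-4 + 23\right) = -51405 - 65 \cdot 19 = -51405 - 1235 = -52640$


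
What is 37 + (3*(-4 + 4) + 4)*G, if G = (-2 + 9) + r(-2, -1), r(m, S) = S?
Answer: 61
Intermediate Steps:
G = 6 (G = (-2 + 9) - 1 = 7 - 1 = 6)
37 + (3*(-4 + 4) + 4)*G = 37 + (3*(-4 + 4) + 4)*6 = 37 + (3*0 + 4)*6 = 37 + (0 + 4)*6 = 37 + 4*6 = 37 + 24 = 61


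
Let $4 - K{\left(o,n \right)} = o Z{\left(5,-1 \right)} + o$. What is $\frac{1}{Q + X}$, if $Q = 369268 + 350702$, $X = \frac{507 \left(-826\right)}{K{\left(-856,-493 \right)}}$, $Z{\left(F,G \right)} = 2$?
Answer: $\frac{1286}{925672029} \approx 1.3893 \cdot 10^{-6}$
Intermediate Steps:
$K{\left(o,n \right)} = 4 - 3 o$ ($K{\left(o,n \right)} = 4 - \left(o 2 + o\right) = 4 - \left(2 o + o\right) = 4 - 3 o$)
$X = - \frac{209391}{1286}$ ($X = \frac{507 \left(-826\right)}{4 - -2568} = - \frac{418782}{4 + 2568} = - \frac{418782}{2572} = \left(-418782\right) \frac{1}{2572} = - \frac{209391}{1286} \approx -162.82$)
$Q = 719970$
$\frac{1}{Q + X} = \frac{1}{719970 - \frac{209391}{1286}} = \frac{1}{\frac{925672029}{1286}} = \frac{1286}{925672029}$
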